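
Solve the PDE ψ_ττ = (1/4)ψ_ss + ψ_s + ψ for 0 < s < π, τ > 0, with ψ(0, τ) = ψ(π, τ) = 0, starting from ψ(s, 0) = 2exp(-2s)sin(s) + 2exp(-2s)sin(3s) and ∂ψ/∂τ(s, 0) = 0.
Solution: Substitute ψ = exp(-2s)u, i.e. u = exp(2s)ψ.
By the product rule, ψ_s = exp(-2s)(u_s - 2u), ψ_ss = exp(-2s)(u_ss - 4u_s + 4u), ψ_ττ = exp(-2s)u_ττ.
Substituting into the PDE and dividing by exp(-2s): u_ττ = (1/4)(u_ss - 4u_s + 4u) + (u_s - 2u) + u.
The lower-order terms cancel, leaving the standard wave equation u_ττ = (1/4)u_ss.
Initial data for u: u(s,0) = exp(2s)ψ(s,0) = 2sin(s) + 2sin(3s); u_τ(s,0) = exp(2s)ψ_τ(s,0) = 0. The boundary conditions carry over: u(0,τ) = u(π,τ) = 0.
Solve for u:
  Using separation of variables u = X(s)T(τ):
  Eigenfunctions: sin(ns), n = 1, 2, 3, ...
  General solution: u(s, τ) = Σ [A_n cos(n τ/2) + B_n sin(n τ/2)] sin(ns)
  From u(s,0) = 2sin(s) + 2sin(3s): A_1=2, A_3=2. From u_τ(s,0) = 0: all B_n = 0.
Hence u(s,τ) = 2sin(s)cos(τ/2) + 2sin(3s)cos(3τ/2).
Transform back: ψ(s,τ) = exp(-2s)u(s,τ).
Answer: ψ(s, τ) = 2exp(-2s)sin(s)cos(τ/2) + 2exp(-2s)sin(3s)cos(3τ/2)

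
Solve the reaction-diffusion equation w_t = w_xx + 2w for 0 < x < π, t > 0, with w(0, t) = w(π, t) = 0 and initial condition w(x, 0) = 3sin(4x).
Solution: Substitute w = exp(2t)u.
Then w_t = exp(2t)(u_t + 2u), w_xx = exp(2t)u_xx; substituting and dividing by exp(2t), the lower-order terms cancel: u_t = u_xx (standard heat equation).
Data for u: u(x,0) = w(x,0) = 3sin(4x). The boundary conditions carry over: u(0,t) = u(π,t) = 0.
Separating variables: u = Σ c_n exp(-n²t) sin(nx). From u(x,0) = 3sin(4x): c_4=3.
So u(x,t) = 3exp(-16t)sin(4x), and w(x,t) = exp(2t)u(x,t).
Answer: w(x, t) = 3exp(-14t)sin(4x)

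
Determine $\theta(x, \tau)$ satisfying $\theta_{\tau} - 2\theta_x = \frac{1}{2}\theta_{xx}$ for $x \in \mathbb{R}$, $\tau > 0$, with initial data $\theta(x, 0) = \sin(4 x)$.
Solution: Moving frame: $\eta = x + 2\tau$, $\sigma = \tau$, $\theta = u(\eta,\sigma)$, so $\theta_{\tau} = u_{\sigma} + 2u_{\eta}$ and $\theta_{xx} = u_{\eta\eta}$.
Hence $\theta_{\tau} - 2\theta_x = u_{\sigma}$ and the PDE becomes the heat equation $u_{\sigma} = \frac{1}{2}u_{\eta\eta}$ on $\eta \in \mathbb{R}$.
Initial data: $u(\eta,0) = \theta(\eta,0) = \sin(4 \eta)$. Each mode $\sin(n\eta)$ decays as $e^{-n^2\sigma/2}$ on $\mathbb{R}$, so $u(\eta,\sigma) = \sum c_n e^{-n^2\sigma/2} \sin(n\eta)$ with $c_4=1$: $u(\eta,\sigma) = e^{-8 \sigma} \sin(4 \eta)$.
Substituting back: $\theta(x,\tau) = u(x + 2\tau, \tau)$.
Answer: $\theta(x, \tau) = e^{-8 \tau} \sin(8 \tau + 4 x)$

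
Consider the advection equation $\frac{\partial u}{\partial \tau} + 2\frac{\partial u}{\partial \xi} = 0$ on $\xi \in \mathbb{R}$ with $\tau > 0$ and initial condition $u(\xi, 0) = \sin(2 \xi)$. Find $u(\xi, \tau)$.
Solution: By method of characteristics (waves move right with speed 2):
Along characteristics $\xi - 2\tau =$ const, $u$ is constant, so $u(\xi,\tau) = f(\xi - 2\tau)$ with $f = u( \cdot , 0)$.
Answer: $u(\xi, \tau) = - \sin(4 \tau - 2 \xi)$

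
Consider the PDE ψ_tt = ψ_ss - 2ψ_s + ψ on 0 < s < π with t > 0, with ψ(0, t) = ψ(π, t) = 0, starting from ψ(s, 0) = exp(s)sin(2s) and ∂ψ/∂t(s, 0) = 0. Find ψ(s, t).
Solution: Substitute ψ = exp(s)u, i.e. u = exp(-s)ψ.
By the product rule, ψ_s = exp(s)(u_s + u), ψ_ss = exp(s)(u_ss + 2u_s + u), ψ_tt = exp(s)u_tt.
Substituting into the PDE and dividing by exp(s): u_tt = (u_ss + 2u_s + u) - 2(u_s + u) + u.
The lower-order terms cancel, leaving the standard wave equation u_tt = u_ss.
Initial data for u: u(s,0) = exp(-s)ψ(s,0) = sin(2s); u_t(s,0) = exp(-s)ψ_t(s,0) = 0. The boundary conditions carry over: u(0,t) = u(π,t) = 0.
Solve for u:
  Using separation of variables u = X(s)T(t):
  Eigenfunctions: sin(ns), n = 1, 2, 3, ...
  General solution: u(s, t) = Σ [A_n cos(n t) + B_n sin(n t)] sin(ns)
  From u(s,0) = sin(2s): A_2=1. From u_t(s,0) = 0: all B_n = 0.
Hence u(s,t) = sin(2s)cos(2t).
Transform back: ψ(s,t) = exp(s)u(s,t).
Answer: ψ(s, t) = exp(s)sin(2s)cos(2t)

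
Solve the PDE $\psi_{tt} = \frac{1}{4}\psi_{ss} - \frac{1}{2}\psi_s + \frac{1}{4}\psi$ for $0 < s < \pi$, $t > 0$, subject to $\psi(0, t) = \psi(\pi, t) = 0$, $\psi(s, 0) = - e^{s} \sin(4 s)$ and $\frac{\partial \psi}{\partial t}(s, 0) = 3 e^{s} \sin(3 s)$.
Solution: Substitute $\psi = e^{s}u$.
Then $\psi_s = e^{s}(u_s + u)$, $\psi_{ss} = e^{s}(u_{ss} + 2u_s + u)$, $\psi_{tt} = e^{s}u_{tt}$; substituting and dividing by $e^{s}$, the lower-order terms cancel: $u_{tt} = \frac{1}{4}u_{ss}$ (standard wave equation).
Data for $u$: $u(s,0) = e^{-s}\psi(s,0) = - \sin(4 s)$; $u_t(s,0) = e^{-s}\psi_t(s,0) = 3 \sin(3 s)$. The boundary conditions carry over: $u(0,t) = u(\pi,t) = 0$.
Separating variables: $u = \sum [A_n \cos(\omega_n t) + B_n \sin(\omega_n t)] \sin(ns)$, $\omega_n = n/2$. From ICs ($B_n$ = velocity coefficient / $\omega_n$): $A_4=-1, B_3=2$.
So $u(s,t) = 2 \sin(3 s) \sin(3 t/2) - \sin(4 s) \cos(2 t)$, and $\psi(s,t) = e^{s}u(s,t)$.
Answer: $\psi(s, t) = 2 e^{s} \sin(3 s) \sin(3 t/2) -  e^{s} \sin(4 s) \cos(2 t)$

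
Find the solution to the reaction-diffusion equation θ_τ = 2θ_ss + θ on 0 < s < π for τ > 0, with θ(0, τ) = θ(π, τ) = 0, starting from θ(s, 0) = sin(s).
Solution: Substitute θ = exp(τ)u, i.e. u = exp(-τ)θ.
By the product rule, θ_τ = exp(τ)(u_τ + u), θ_ss = exp(τ)u_ss.
Substituting into the PDE and dividing by exp(τ): u_τ + u = 2u_ss + u.
The lower-order terms cancel, leaving the standard heat equation u_τ = 2u_ss.
Initial data for u: u(s,0) = θ(s,0) = sin(s). The boundary conditions carry over: u(0,τ) = u(π,τ) = 0.
Solve for u:
  Using separation of variables u = X(s)G(τ):
  Eigenfunctions: sin(ns), n = 1, 2, 3, ...
  General solution: u(s, τ) = Σ c_n sin(ns) exp(-2n² τ)
  Matching u(s,0) = sin(s) term by term: c_1=1.
Hence u(s,τ) = exp(-2τ)sin(s).
Transform back: θ(s,τ) = exp(τ)u(s,τ).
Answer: θ(s, τ) = exp(-τ)sin(s)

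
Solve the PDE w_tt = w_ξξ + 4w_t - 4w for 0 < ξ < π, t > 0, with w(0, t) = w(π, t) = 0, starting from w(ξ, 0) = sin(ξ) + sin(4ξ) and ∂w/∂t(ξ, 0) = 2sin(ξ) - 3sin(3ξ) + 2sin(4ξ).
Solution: Substitute w = exp(2t)u, i.e. u = exp(-2t)w.
By the product rule, w_t = exp(2t)(u_t + 2u), w_tt = exp(2t)(u_tt + 4u_t + 4u), w_ξξ = exp(2t)u_ξξ.
Substituting into the PDE and dividing by exp(2t): u_tt + 4u_t + 4u = u_ξξ + 4(u_t + 2u) - 4u.
The lower-order terms cancel, leaving the standard wave equation u_tt = u_ξξ.
Initial data for u: u(ξ,0) = w(ξ,0) = sin(ξ) + sin(4ξ); u_t(ξ,0) = w_t(ξ,0) - 2w(ξ,0) = -3sin(3ξ). The boundary conditions carry over: u(0,t) = u(π,t) = 0.
Solve for u:
  Using separation of variables u = X(ξ)T(t):
  Eigenfunctions: sin(nξ), n = 1, 2, 3, ...
  General solution: u(ξ, t) = Σ [A_n cos(n t) + B_n sin(n t)] sin(nξ)
  From u(ξ,0) = sin(ξ) + sin(4ξ): A_1=1, A_4=1. From u_t(ξ,0) = -3sin(3ξ), using u_t(ξ,0) = Σ ω_n B_n sin(nξ) with ω_n = n: B_3 = (-3)/3 = -1.
Hence u(ξ,t) = -sin(3t)sin(3ξ) + sin(ξ)cos(t) + sin(4ξ)cos(4t).
Transform back: w(ξ,t) = exp(2t)u(ξ,t).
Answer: w(ξ, t) = -exp(2t)sin(3t)sin(3ξ) + exp(2t)sin(ξ)cos(t) + exp(2t)sin(4ξ)cos(4t)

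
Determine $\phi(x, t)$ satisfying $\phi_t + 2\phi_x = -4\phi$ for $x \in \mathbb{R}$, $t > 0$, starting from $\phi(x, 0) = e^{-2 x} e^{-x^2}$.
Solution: Substitute $\phi = e^{-2x}u$, i.e. $u = e^{2x}\phi$.
By the product rule, $\phi_x = e^{-2x}(u_x - 2u)$, $\phi_t = e^{-2x}u_t$.
Substituting into the PDE and dividing by $e^{-2x}$: $u_t + 2(u_x - 2u) = -4u$.
The lower-order terms cancel, leaving the standard advection equation $u_t + 2u_x = 0$.
Initial data for $u$: $u(x,0) = e^{2x}\phi(x,0) = e^{-x^2}$.
Solve for $u$:
  By method of characteristics (waves move right with speed 2):
  Along characteristics $x - 2t =$ const, $u$ is constant, so $u(x,t) = f(x - 2t)$ with $f = u( \cdot , 0)$.
Hence $u(x,t) = e^{-(-2 t + x)^2}$.
Transform back: $\phi(x,t) = e^{-2x}u(x,t)$.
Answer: $\phi(x, t) = e^{-2 x} e^{-(-2 t + x)^2}$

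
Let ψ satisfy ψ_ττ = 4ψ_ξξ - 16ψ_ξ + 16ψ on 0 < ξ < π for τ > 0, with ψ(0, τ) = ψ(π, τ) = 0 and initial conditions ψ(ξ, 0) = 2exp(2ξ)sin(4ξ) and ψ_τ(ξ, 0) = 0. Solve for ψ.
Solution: Substitute ψ = exp(2ξ)u, i.e. u = exp(-2ξ)ψ.
By the product rule, ψ_ξ = exp(2ξ)(u_ξ + 2u), ψ_ξξ = exp(2ξ)(u_ξξ + 4u_ξ + 4u), ψ_ττ = exp(2ξ)u_ττ.
Substituting into the PDE and dividing by exp(2ξ): u_ττ = 4(u_ξξ + 4u_ξ + 4u) - 16(u_ξ + 2u) + 16u.
The lower-order terms cancel, leaving the standard wave equation u_ττ = 4u_ξξ.
Initial data for u: u(ξ,0) = exp(-2ξ)ψ(ξ,0) = 2sin(4ξ); u_τ(ξ,0) = exp(-2ξ)ψ_τ(ξ,0) = 0. The boundary conditions carry over: u(0,τ) = u(π,τ) = 0.
Solve for u:
  Using separation of variables u = X(ξ)T(τ):
  Eigenfunctions: sin(nξ), n = 1, 2, 3, ...
  General solution: u(ξ, τ) = Σ [A_n cos(2n τ) + B_n sin(2n τ)] sin(nξ)
  From u(ξ,0) = 2sin(4ξ): A_4=2. From u_τ(ξ,0) = 0: all B_n = 0.
Hence u(ξ,τ) = 2sin(4ξ)cos(8τ).
Transform back: ψ(ξ,τ) = exp(2ξ)u(ξ,τ).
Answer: ψ(ξ, τ) = 2exp(2ξ)sin(4ξ)cos(8τ)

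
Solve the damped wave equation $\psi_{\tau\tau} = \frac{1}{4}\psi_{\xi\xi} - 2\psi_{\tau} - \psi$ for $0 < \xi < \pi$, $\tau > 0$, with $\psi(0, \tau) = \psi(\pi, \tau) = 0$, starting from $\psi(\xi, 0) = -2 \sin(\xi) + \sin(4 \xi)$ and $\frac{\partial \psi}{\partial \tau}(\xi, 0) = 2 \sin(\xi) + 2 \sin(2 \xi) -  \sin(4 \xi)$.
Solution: Substitute $\psi = e^{-\tau}u$.
Then $\psi_{\tau} = e^{-\tau}(u_{\tau} - u)$, $\psi_{\tau\tau} = e^{-\tau}(u_{\tau\tau} - 2u_{\tau} + u)$, $\psi_{\xi\xi} = e^{-\tau}u_{\xi\xi}$; substituting and dividing by $e^{-\tau}$, the lower-order terms cancel: $u_{\tau\tau} = \frac{1}{4}u_{\xi\xi}$ (standard wave equation).
Data for $u$: $u(\xi,0) = \psi(\xi,0) = -2 \sin(\xi) + \sin(4 \xi)$; $u_{\tau}(\xi,0) = \psi_{\tau}(\xi,0) + \psi(\xi,0) = 2 \sin(2 \xi)$. The boundary conditions carry over: $u(0,\tau) = u(\pi,\tau) = 0$.
Separating variables: $u = \sum [A_n \cos(\omega_n \tau) + B_n \sin(\omega_n \tau)] \sin(n\xi)$, $\omega_n = n/2$. From ICs ($B_n$ = velocity coefficient / $\omega_n$): $A_1=-2, A_4=1, B_2=2$.
So $u(\xi,\tau) = -2 \sin(\xi) \cos(\tau/2) + 2 \sin(2 \xi) \sin(\tau) + \sin(4 \xi) \cos(2 \tau)$, and $\psi(\xi,\tau) = e^{-\tau}u(\xi,\tau)$.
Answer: $\psi(\xi, \tau) = 2 e^{-\tau} \sin(\tau) \sin(2 \xi) - 2 e^{-\tau} \sin(\xi) \cos(\tau/2) + e^{-\tau} \sin(4 \xi) \cos(2 \tau)$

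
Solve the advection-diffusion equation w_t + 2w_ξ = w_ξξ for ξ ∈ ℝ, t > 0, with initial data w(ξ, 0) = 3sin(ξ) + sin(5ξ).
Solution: Moving frame: η = ξ - 2t, σ = t, w = u(η,σ), so w_t = u_σ - 2u_η and w_ξξ = u_ηη.
Hence w_t + 2w_ξ = u_σ and the PDE becomes the heat equation u_σ = u_ηη on η ∈ ℝ.
Initial data: u(η,0) = w(η,0) = 3sin(η) + sin(5η). Each mode sin(nη) decays as exp(-n²σ) on ℝ, so u(η,σ) = Σ c_n exp(-n²σ) sin(nη) with c_1=3, c_5=1: u(η,σ) = 3exp(-σ)sin(η) + exp(-25σ)sin(5η).
Substituting back: w(ξ,t) = u(ξ - 2t, t).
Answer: w(ξ, t) = -3exp(-t)sin(2t - ξ) - exp(-25t)sin(10t - 5ξ)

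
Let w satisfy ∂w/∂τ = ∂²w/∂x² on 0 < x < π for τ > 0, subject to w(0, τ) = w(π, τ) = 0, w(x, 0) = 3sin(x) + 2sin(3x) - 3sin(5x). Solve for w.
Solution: Using separation of variables w = X(x)T(τ):
Eigenfunctions: sin(nx), n = 1, 2, 3, ...
General solution: w(x, τ) = Σ c_n sin(nx) exp(-n² τ)
Matching w(x,0) = 3sin(x) + 2sin(3x) - 3sin(5x) term by term: c_1=3, c_3=2, c_5=-3.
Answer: w(x, τ) = 3exp(-τ)sin(x) + 2exp(-9τ)sin(3x) - 3exp(-25τ)sin(5x)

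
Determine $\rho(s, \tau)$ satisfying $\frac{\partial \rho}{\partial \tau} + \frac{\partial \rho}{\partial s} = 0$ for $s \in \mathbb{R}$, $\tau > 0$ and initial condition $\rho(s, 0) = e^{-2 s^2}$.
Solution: By method of characteristics (waves move right with speed 1):
Along characteristics $s - \tau =$ const, $\rho$ is constant, so $\rho(s,\tau) = f(s - \tau)$ with $f = \rho( \cdot , 0)$.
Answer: $\rho(s, \tau) = e^{-2 (-\tau + s)^2}$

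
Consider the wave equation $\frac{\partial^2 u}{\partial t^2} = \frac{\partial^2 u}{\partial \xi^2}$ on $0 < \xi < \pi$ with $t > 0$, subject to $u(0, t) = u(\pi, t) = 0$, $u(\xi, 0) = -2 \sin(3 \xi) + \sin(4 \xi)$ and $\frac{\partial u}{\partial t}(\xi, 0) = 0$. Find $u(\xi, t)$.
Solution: Separating variables: $u = \sum [A_n \cos(\omega_n t) + B_n \sin(\omega_n t)] \sin(n\xi)$, $\omega_n = n$. From ICs: $A_3=-2, A_4=1$.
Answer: $u(\xi, t) = -2 \sin(3 \xi) \cos(3 t) + \sin(4 \xi) \cos(4 t)$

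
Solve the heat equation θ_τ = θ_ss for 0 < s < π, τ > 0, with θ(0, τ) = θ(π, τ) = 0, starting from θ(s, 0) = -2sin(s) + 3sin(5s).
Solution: Separating variables: θ = Σ c_n exp(-n²τ) sin(ns). From θ(s,0) = -2sin(s) + 3sin(5s): c_1=-2, c_5=3.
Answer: θ(s, τ) = -2exp(-τ)sin(s) + 3exp(-25τ)sin(5s)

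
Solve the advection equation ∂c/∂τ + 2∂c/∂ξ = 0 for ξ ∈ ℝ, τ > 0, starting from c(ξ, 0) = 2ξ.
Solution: By characteristics (dξ/dτ = 2), c(ξ,τ) = f(ξ - 2τ) with f = c(·, 0).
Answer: c(ξ, τ) = 2ξ - 4τ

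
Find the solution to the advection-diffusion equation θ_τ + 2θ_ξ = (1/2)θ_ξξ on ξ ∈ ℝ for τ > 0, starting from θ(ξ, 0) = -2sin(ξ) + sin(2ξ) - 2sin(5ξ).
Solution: Moving frame: η = ξ - 2τ, σ = τ, θ = u(η,σ), so θ_τ = u_σ - 2u_η and θ_ξξ = u_ηη.
Hence θ_τ + 2θ_ξ = u_σ and the PDE becomes the heat equation u_σ = (1/2)u_ηη on η ∈ ℝ.
Initial data: u(η,0) = θ(η,0) = -2sin(η) + sin(2η) - 2sin(5η). Each mode sin(nη) decays as exp(-n²σ/2) on ℝ, so u(η,σ) = Σ c_n exp(-n²σ/2) sin(nη) with c_1=-2, c_2=1, c_5=-2: u(η,σ) = exp(-2σ)sin(2η) - 2exp(-σ/2)sin(η) - 2exp(-25σ/2)sin(5η).
Substituting back: θ(ξ,τ) = u(ξ - 2τ, τ).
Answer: θ(ξ, τ) = exp(-2τ)sin(2ξ - 4τ) - 2exp(-τ/2)sin(ξ - 2τ) - 2exp(-25τ/2)sin(5ξ - 10τ)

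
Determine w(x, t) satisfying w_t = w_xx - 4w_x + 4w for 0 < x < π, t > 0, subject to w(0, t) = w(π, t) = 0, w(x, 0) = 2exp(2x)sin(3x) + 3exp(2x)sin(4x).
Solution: Substitute w = exp(2x)u, i.e. u = exp(-2x)w.
By the product rule, w_x = exp(2x)(u_x + 2u), w_xx = exp(2x)(u_xx + 4u_x + 4u), w_t = exp(2x)u_t.
Substituting into the PDE and dividing by exp(2x): u_t = (u_xx + 4u_x + 4u) - 4(u_x + 2u) + 4u.
The lower-order terms cancel, leaving the standard heat equation u_t = u_xx.
Initial data for u: u(x,0) = exp(-2x)w(x,0) = 2sin(3x) + 3sin(4x). The boundary conditions carry over: u(0,t) = u(π,t) = 0.
Solve for u:
  Using separation of variables u = X(x)T(t):
  Eigenfunctions: sin(nx), n = 1, 2, 3, ...
  General solution: u(x, t) = Σ c_n sin(nx) exp(-n² t)
  Matching u(x,0) = 2sin(3x) + 3sin(4x) term by term: c_3=2, c_4=3.
Hence u(x,t) = 2exp(-9t)sin(3x) + 3exp(-16t)sin(4x).
Transform back: w(x,t) = exp(2x)u(x,t).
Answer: w(x, t) = 2exp(-9t)exp(2x)sin(3x) + 3exp(-16t)exp(2x)sin(4x)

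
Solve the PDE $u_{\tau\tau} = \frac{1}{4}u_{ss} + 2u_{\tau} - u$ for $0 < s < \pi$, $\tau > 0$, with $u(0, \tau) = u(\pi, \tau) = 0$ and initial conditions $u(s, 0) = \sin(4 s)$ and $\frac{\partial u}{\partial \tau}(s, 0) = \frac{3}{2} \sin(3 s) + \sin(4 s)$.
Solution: Substitute $u = e^{\tau}w$, i.e. $w = e^{-\tau}u$.
By the product rule, $u_{\tau} = e^{\tau}(w_{\tau} + w)$, $u_{\tau\tau} = e^{\tau}(w_{\tau\tau} + 2w_{\tau} + w)$, $u_{ss} = e^{\tau}w_{ss}$.
Substituting into the PDE and dividing by $e^{\tau}$: $w_{\tau\tau} + 2w_{\tau} + w = \frac{1}{4}w_{ss} + 2(w_{\tau} + w) - w$.
The lower-order terms cancel, leaving the standard wave equation $w_{\tau\tau} = \frac{1}{4}w_{ss}$.
Initial data for $w$: $w(s,0) = u(s,0) = \sin(4 s)$; $w_{\tau}(s,0) = u_{\tau}(s,0) - u(s,0) = \frac{3}{2} \sin(3 s)$. The boundary conditions carry over: $w(0,\tau) = w(\pi,\tau) = 0$.
Solve for $w$:
  Using separation of variables $w = X(s)T(\tau)$:
  Eigenfunctions: $\sin(ns)$, $n = 1, 2, 3, \ldots$
  General solution: $w(s, \tau) = \sum [A_n \cos(n \tau/2) + B_n \sin(n \tau/2)] \sin(ns)$
  From $w(s,0) = \sin(4 s)$: $A_4=1$. From $w_{\tau}(s,0) = \frac{3}{2} \sin(3 s)$, using $w_{\tau}(s,0) = \sum \omega_n B_n \sin(ns)$ with $\omega_n = n/2$: $B_3 = (3/2)/(3/2) = 1$.
Hence $w(s,\tau) = \sin(3 s) \sin(3 \tau/2) + \sin(4 s) \cos(2 \tau)$.
Transform back: $u(s,\tau) = e^{\tau}w(s,\tau)$.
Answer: $u(s, \tau) = e^{\tau} \sin(3 \tau/2) \sin(3 s) + e^{\tau} \sin(4 s) \cos(2 \tau)$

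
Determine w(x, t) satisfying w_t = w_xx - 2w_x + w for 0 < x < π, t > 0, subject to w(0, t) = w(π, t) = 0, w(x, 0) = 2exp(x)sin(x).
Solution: Substitute w = exp(x)u.
Then w_x = exp(x)(u_x + u), w_xx = exp(x)(u_xx + 2u_x + u), w_t = exp(x)u_t; substituting and dividing by exp(x), the lower-order terms cancel: u_t = u_xx (standard heat equation).
Data for u: u(x,0) = exp(-x)w(x,0) = 2sin(x). The boundary conditions carry over: u(0,t) = u(π,t) = 0.
Separating variables: u = Σ c_n exp(-n²t) sin(nx). From u(x,0) = 2sin(x): c_1=2.
So u(x,t) = 2exp(-t)sin(x), and w(x,t) = exp(x)u(x,t).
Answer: w(x, t) = 2exp(-t)exp(x)sin(x)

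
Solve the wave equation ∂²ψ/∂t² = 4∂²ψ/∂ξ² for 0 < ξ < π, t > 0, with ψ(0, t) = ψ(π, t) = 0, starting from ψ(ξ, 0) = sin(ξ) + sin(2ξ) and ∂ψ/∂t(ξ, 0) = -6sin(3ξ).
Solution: Separating variables: ψ = Σ [A_n cos(ω_n t) + B_n sin(ω_n t)] sin(nξ), ω_n = 2n. From ICs (B_n = velocity coefficient / ω_n): A_1=1, A_2=1, B_3=-1.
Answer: ψ(ξ, t) = -sin(6t)sin(3ξ) + sin(ξ)cos(2t) + sin(2ξ)cos(4t)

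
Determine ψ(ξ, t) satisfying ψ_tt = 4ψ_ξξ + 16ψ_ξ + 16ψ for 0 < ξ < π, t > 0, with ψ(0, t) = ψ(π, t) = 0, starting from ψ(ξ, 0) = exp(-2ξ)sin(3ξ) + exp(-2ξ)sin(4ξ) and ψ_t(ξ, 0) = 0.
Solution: Substitute ψ = exp(-2ξ)u.
Then ψ_ξ = exp(-2ξ)(u_ξ - 2u), ψ_ξξ = exp(-2ξ)(u_ξξ - 4u_ξ + 4u), ψ_tt = exp(-2ξ)u_tt; substituting and dividing by exp(-2ξ), the lower-order terms cancel: u_tt = 4u_ξξ (standard wave equation).
Data for u: u(ξ,0) = exp(2ξ)ψ(ξ,0) = sin(3ξ) + sin(4ξ); u_t(ξ,0) = exp(2ξ)ψ_t(ξ,0) = 0. The boundary conditions carry over: u(0,t) = u(π,t) = 0.
Separating variables: u = Σ [A_n cos(ω_n t) + B_n sin(ω_n t)] sin(nξ), ω_n = 2n. From ICs: A_3=1, A_4=1.
So u(ξ,t) = sin(3ξ)cos(6t) + sin(4ξ)cos(8t), and ψ(ξ,t) = exp(-2ξ)u(ξ,t).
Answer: ψ(ξ, t) = exp(-2ξ)sin(3ξ)cos(6t) + exp(-2ξ)sin(4ξ)cos(8t)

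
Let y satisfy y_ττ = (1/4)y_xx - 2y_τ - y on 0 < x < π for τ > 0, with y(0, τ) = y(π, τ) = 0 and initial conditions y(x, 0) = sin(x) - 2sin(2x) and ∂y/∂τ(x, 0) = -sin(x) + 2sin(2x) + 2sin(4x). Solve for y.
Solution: Substitute y = exp(-τ)u.
Then y_τ = exp(-τ)(u_τ - u), y_ττ = exp(-τ)(u_ττ - 2u_τ + u), y_xx = exp(-τ)u_xx; substituting and dividing by exp(-τ), the lower-order terms cancel: u_ττ = (1/4)u_xx (standard wave equation).
Data for u: u(x,0) = y(x,0) = sin(x) - 2sin(2x); u_τ(x,0) = y_τ(x,0) + y(x,0) = 2sin(4x). The boundary conditions carry over: u(0,τ) = u(π,τ) = 0.
Separating variables: u = Σ [A_n cos(ω_n τ) + B_n sin(ω_n τ)] sin(nx), ω_n = n/2. From ICs (B_n = velocity coefficient / ω_n): A_1=1, A_2=-2, B_4=1.
So u(x,τ) = sin(x)cos(τ/2) - 2sin(2x)cos(τ) + sin(4x)sin(2τ), and y(x,τ) = exp(-τ)u(x,τ).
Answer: y(x, τ) = exp(-τ)sin(x)cos(τ/2) - 2exp(-τ)sin(2x)cos(τ) + exp(-τ)sin(4x)sin(2τ)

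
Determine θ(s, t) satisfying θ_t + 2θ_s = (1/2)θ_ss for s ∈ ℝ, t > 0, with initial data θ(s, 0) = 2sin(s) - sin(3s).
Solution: Change to a moving frame: let η = s - 2t, σ = t and write θ(s,t) = u(η,σ).
By the chain rule θ_t = u_σ - 2u_η, θ_s = u_η, θ_ss = u_ηη.
Then θ_t + 2θ_s = u_σ: the advection term cancels and the PDE becomes the heat equation u_σ = (1/2)u_ηη on η ∈ ℝ.
Initial data: u(η,0) = θ(η,0) = 2sin(η) - sin(3η).
On η ∈ ℝ each mode satisfies (sin(nη))″ = -n² sin(nη), so exp(-n²σ/2) sin(nη) solves the heat equation; by superposition u(η,σ) = Σ c_n exp(-n²σ/2) sin(nη).
Reading off the coefficients: c_1=2, c_3=-1, so u(η,σ) = 2exp(-σ/2)sin(η) - exp(-9σ/2)sin(3η).
Substituting back η = s - 2t, σ = t: θ(s,t) = u(s - 2t, t).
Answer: θ(s, t) = 2exp(-t/2)sin(s - 2t) - exp(-9t/2)sin(3s - 6t)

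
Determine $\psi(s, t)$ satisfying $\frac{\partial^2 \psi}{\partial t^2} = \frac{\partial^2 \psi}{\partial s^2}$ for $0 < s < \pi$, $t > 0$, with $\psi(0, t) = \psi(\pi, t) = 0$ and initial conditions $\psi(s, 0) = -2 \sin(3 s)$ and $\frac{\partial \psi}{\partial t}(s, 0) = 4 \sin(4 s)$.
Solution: Using separation of variables $\psi = X(s)T(t)$:
Eigenfunctions: $\sin(ns)$, $n = 1, 2, 3, \ldots$
General solution: $\psi(s, t) = \sum [A_n \cos(n t) + B_n \sin(n t)] \sin(ns)$
From $\psi(s,0) = -2 \sin(3 s)$: $A_3=-2$. From $\psi_t(s,0) = 4 \sin(4 s)$, using $\psi_t(s,0) = \sum \omega_n B_n \sin(ns)$ with $\omega_n = n$: $B_4 = 4/4 = 1$.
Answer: $\psi(s, t) = -2 \sin(3 s) \cos(3 t) + \sin(4 s) \sin(4 t)$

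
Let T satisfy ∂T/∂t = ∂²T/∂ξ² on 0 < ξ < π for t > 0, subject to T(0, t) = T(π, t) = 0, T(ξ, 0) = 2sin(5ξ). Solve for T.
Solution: Using separation of variables T = X(ξ)G(t):
Eigenfunctions: sin(nξ), n = 1, 2, 3, ...
General solution: T(ξ, t) = Σ c_n sin(nξ) exp(-n² t)
Matching T(ξ,0) = 2sin(5ξ) term by term: c_5=2.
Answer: T(ξ, t) = 2exp(-25t)sin(5ξ)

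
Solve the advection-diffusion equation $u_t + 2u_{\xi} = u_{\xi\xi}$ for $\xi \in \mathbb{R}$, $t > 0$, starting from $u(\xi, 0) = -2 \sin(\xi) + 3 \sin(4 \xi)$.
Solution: Moving frame: $\eta = \xi - 2t$, $\sigma = t$, $u = w(\eta,\sigma)$, so $u_t = w_{\sigma} - 2w_{\eta}$ and $u_{\xi\xi} = w_{\eta\eta}$.
Hence $u_t + 2u_{\xi} = w_{\sigma}$ and the PDE becomes the heat equation $w_{\sigma} = w_{\eta\eta}$ on $\eta \in \mathbb{R}$.
Initial data: $w(\eta,0) = u(\eta,0) = -2 \sin(\eta) + 3 \sin(4 \eta)$. Each mode $\sin(n\eta)$ decays as $e^{-n^2\sigma}$ on $\mathbb{R}$, so $w(\eta,\sigma) = \sum c_n e^{-n^2\sigma} \sin(n\eta)$ with $c_1=-2, c_4=3$: $w(\eta,\sigma) = -2 e^{-\sigma} \sin(\eta) + 3 e^{-16 \sigma} \sin(4 \eta)$.
Substituting back: $u(\xi,t) = w(\xi - 2t, t)$.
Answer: $u(\xi, t) = -2 e^{-t} \sin(\xi - 2 t) + 3 e^{-16 t} \sin(4 \xi - 8 t)$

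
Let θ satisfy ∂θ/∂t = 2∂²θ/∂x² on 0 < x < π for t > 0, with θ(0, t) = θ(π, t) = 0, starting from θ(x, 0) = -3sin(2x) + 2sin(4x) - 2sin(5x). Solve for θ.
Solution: Separating variables: θ = Σ c_n exp(-2n²t) sin(nx). From θ(x,0) = -3sin(2x) + 2sin(4x) - 2sin(5x): c_2=-3, c_4=2, c_5=-2.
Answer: θ(x, t) = -3exp(-8t)sin(2x) + 2exp(-32t)sin(4x) - 2exp(-50t)sin(5x)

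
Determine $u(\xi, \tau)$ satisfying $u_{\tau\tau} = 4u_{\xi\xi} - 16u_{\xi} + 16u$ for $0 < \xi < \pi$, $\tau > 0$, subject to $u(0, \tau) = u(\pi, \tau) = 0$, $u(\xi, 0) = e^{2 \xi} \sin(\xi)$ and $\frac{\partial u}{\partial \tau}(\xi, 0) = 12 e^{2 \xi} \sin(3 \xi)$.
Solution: Substitute $u = e^{2\xi}w$, i.e. $w = e^{-2\xi}u$.
By the product rule, $u_{\xi} = e^{2\xi}(w_{\xi} + 2w)$, $u_{\xi\xi} = e^{2\xi}(w_{\xi\xi} + 4w_{\xi} + 4w)$, $u_{\tau\tau} = e^{2\xi}w_{\tau\tau}$.
Substituting into the PDE and dividing by $e^{2\xi}$: $w_{\tau\tau} = 4(w_{\xi\xi} + 4w_{\xi} + 4w) - 16(w_{\xi} + 2w) + 16w$.
The lower-order terms cancel, leaving the standard wave equation $w_{\tau\tau} = 4w_{\xi\xi}$.
Initial data for $w$: $w(\xi,0) = e^{-2\xi}u(\xi,0) = \sin(\xi)$; $w_{\tau}(\xi,0) = e^{-2\xi}u_{\tau}(\xi,0) = 12 \sin(3 \xi)$. The boundary conditions carry over: $w(0,\tau) = w(\pi,\tau) = 0$.
Solve for $w$:
  Using separation of variables $w = X(\xi)T(\tau)$:
  Eigenfunctions: $\sin(n\xi)$, $n = 1, 2, 3, \ldots$
  General solution: $w(\xi, \tau) = \sum [A_n \cos(2n \tau) + B_n \sin(2n \tau)] \sin(n\xi)$
  From $w(\xi,0) = \sin(\xi)$: $A_1=1$. From $w_{\tau}(\xi,0) = 12 \sin(3 \xi)$, using $w_{\tau}(\xi,0) = \sum \omega_n B_n \sin(n\xi)$ with $\omega_n = 2n$: $B_3 = 12/6 = 2$.
Hence $w(\xi,\tau) = \sin(\xi) \cos(2 \tau) + 2 \sin(3 \xi) \sin(6 \tau)$.
Transform back: $u(\xi,\tau) = e^{2\xi}w(\xi,\tau)$.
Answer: $u(\xi, \tau) = 2 e^{2 \xi} \sin(6 \tau) \sin(3 \xi) + e^{2 \xi} \sin(\xi) \cos(2 \tau)$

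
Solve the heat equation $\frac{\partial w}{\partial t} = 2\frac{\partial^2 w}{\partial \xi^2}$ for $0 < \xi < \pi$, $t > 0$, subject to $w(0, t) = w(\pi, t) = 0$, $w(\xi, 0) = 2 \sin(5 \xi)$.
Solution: Using separation of variables $w = X(\xi)T(t)$:
Eigenfunctions: $\sin(n\xi)$, $n = 1, 2, 3, \ldots$
General solution: $w(\xi, t) = \sum c_n \sin(n\xi) e^{-2n^2 t}$
Matching $w(\xi,0) = 2 \sin(5 \xi)$ term by term: $c_5=2$.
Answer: $w(\xi, t) = 2 e^{-50 t} \sin(5 \xi)$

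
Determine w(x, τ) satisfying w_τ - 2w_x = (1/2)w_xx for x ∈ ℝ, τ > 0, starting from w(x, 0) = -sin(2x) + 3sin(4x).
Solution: Moving frame: η = x + 2τ, σ = τ, w = u(η,σ), so w_τ = u_σ + 2u_η and w_xx = u_ηη.
Hence w_τ - 2w_x = u_σ and the PDE becomes the heat equation u_σ = (1/2)u_ηη on η ∈ ℝ.
Initial data: u(η,0) = w(η,0) = -sin(2η) + 3sin(4η). Each mode sin(nη) decays as exp(-n²σ/2) on ℝ, so u(η,σ) = Σ c_n exp(-n²σ/2) sin(nη) with c_2=-1, c_4=3: u(η,σ) = -exp(-2σ)sin(2η) + 3exp(-8σ)sin(4η).
Substituting back: w(x,τ) = u(x + 2τ, τ).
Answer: w(x, τ) = -exp(-2τ)sin(2x + 4τ) + 3exp(-8τ)sin(4x + 8τ)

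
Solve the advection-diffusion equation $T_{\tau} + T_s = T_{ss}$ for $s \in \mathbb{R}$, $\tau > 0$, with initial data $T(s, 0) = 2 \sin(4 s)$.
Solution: Change to a moving frame: let $\eta = s - \tau$, $\sigma = \tau$ and write $T(s,\tau) = u(\eta,\sigma)$.
By the chain rule $T_{\tau} = u_{\sigma} - u_{\eta}$, $T_s = u_{\eta}$, $T_{ss} = u_{\eta\eta}$.
Then $T_{\tau} + T_s = u_{\sigma}$: the advection term cancels and the PDE becomes the heat equation $u_{\sigma} = u_{\eta\eta}$ on $\eta \in \mathbb{R}$.
Initial data: $u(\eta,0) = T(\eta,0) = 2 \sin(4 \eta)$.
On $\eta \in \mathbb{R}$ each mode satisfies $(\sin(n\eta))'' = -n^2 \sin(n\eta)$, so $e^{-n^2\sigma} \sin(n\eta)$ solves the heat equation; by superposition $u(\eta,\sigma) = \sum c_n e^{-n^2\sigma} \sin(n\eta)$.
Reading off the coefficients: $c_4=2$, so $u(\eta,\sigma) = 2 e^{-16 \sigma} \sin(4 \eta)$.
Substituting back $\eta = s - \tau$, $\sigma = \tau$: $T(s,\tau) = u(s - \tau, \tau)$.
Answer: $T(s, \tau) = -2 e^{-16 \tau} \sin(4 \tau - 4 s)$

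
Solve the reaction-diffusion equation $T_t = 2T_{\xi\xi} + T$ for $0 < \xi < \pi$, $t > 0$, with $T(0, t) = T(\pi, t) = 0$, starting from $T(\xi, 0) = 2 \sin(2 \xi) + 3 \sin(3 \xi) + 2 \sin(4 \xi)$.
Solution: Substitute $T = e^{t}u$, i.e. $u = e^{-t}T$.
By the product rule, $T_t = e^{t}(u_t + u)$, $T_{\xi\xi} = e^{t}u_{\xi\xi}$.
Substituting into the PDE and dividing by $e^{t}$: $u_t + u = 2u_{\xi\xi} + u$.
The lower-order terms cancel, leaving the standard heat equation $u_t = 2u_{\xi\xi}$.
Initial data for $u$: $u(\xi,0) = T(\xi,0) = 2 \sin(2 \xi) + 3 \sin(3 \xi) + 2 \sin(4 \xi)$. The boundary conditions carry over: $u(0,t) = u(\pi,t) = 0$.
Solve for $u$:
  Using separation of variables $u = X(\xi)G(t)$:
  Eigenfunctions: $\sin(n\xi)$, $n = 1, 2, 3, \ldots$
  General solution: $u(\xi, t) = \sum c_n \sin(n\xi) e^{-2n^2 t}$
  Matching $u(\xi,0) = 2 \sin(2 \xi) + 3 \sin(3 \xi) + 2 \sin(4 \xi)$ term by term: $c_2=2, c_3=3, c_4=2$.
Hence $u(\xi,t) = 2 e^{-8 t} \sin(2 \xi) + 3 e^{-18 t} \sin(3 \xi) + 2 e^{-32 t} \sin(4 \xi)$.
Transform back: $T(\xi,t) = e^{t}u(\xi,t)$.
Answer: $T(\xi, t) = 2 e^{-7 t} \sin(2 \xi) + 3 e^{-17 t} \sin(3 \xi) + 2 e^{-31 t} \sin(4 \xi)$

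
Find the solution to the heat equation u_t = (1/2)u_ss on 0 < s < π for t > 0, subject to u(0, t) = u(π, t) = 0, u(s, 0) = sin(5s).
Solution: Using separation of variables u = X(s)T(t):
Eigenfunctions: sin(ns), n = 1, 2, 3, ...
General solution: u(s, t) = Σ c_n sin(ns) exp(-n² t/2)
Matching u(s,0) = sin(5s) term by term: c_5=1.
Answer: u(s, t) = exp(-25t/2)sin(5s)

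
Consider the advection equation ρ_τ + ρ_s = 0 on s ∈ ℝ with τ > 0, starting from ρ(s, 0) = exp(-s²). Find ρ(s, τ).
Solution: By method of characteristics (waves move right with speed 1):
Along characteristics s - τ = const, ρ is constant, so ρ(s,τ) = f(s - τ) with f = ρ(·, 0).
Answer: ρ(s, τ) = exp(-(s - τ)²)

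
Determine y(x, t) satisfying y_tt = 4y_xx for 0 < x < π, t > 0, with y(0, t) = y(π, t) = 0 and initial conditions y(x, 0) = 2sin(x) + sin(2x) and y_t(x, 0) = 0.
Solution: Using separation of variables y = X(x)T(t):
Eigenfunctions: sin(nx), n = 1, 2, 3, ...
General solution: y(x, t) = Σ [A_n cos(2n t) + B_n sin(2n t)] sin(nx)
From y(x,0) = 2sin(x) + sin(2x): A_1=2, A_2=1. From y_t(x,0) = 0: all B_n = 0.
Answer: y(x, t) = 2sin(x)cos(2t) + sin(2x)cos(4t)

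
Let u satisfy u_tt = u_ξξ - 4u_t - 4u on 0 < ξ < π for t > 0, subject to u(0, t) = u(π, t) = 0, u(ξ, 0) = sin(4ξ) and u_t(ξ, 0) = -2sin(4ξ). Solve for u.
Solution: Substitute u = exp(-2t)w.
Then u_t = exp(-2t)(w_t - 2w), u_tt = exp(-2t)(w_tt - 4w_t + 4w), u_ξξ = exp(-2t)w_ξξ; substituting and dividing by exp(-2t), the lower-order terms cancel: w_tt = w_ξξ (standard wave equation).
Data for w: w(ξ,0) = u(ξ,0) = sin(4ξ); w_t(ξ,0) = u_t(ξ,0) + 2u(ξ,0) = 0. The boundary conditions carry over: w(0,t) = w(π,t) = 0.
Separating variables: w = Σ [A_n cos(ω_n t) + B_n sin(ω_n t)] sin(nξ), ω_n = n. From ICs: A_4=1.
So w(ξ,t) = sin(4ξ)cos(4t), and u(ξ,t) = exp(-2t)w(ξ,t).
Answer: u(ξ, t) = exp(-2t)sin(4ξ)cos(4t)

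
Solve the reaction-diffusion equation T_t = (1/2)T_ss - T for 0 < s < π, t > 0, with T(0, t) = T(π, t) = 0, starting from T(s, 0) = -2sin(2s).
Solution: Substitute T = exp(-t)u.
Then T_t = exp(-t)(u_t - u), T_ss = exp(-t)u_ss; substituting and dividing by exp(-t), the lower-order terms cancel: u_t = (1/2)u_ss (standard heat equation).
Data for u: u(s,0) = T(s,0) = -2sin(2s). The boundary conditions carry over: u(0,t) = u(π,t) = 0.
Separating variables: u = Σ c_n exp(-n²t/2) sin(ns). From u(s,0) = -2sin(2s): c_2=-2.
So u(s,t) = -2exp(-2t)sin(2s), and T(s,t) = exp(-t)u(s,t).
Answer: T(s, t) = -2exp(-3t)sin(2s)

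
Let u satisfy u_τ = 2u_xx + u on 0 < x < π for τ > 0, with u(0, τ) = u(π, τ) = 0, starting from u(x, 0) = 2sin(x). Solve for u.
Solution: Substitute u = exp(τ)w, i.e. w = exp(-τ)u.
By the product rule, u_τ = exp(τ)(w_τ + w), u_xx = exp(τ)w_xx.
Substituting into the PDE and dividing by exp(τ): w_τ + w = 2w_xx + w.
The lower-order terms cancel, leaving the standard heat equation w_τ = 2w_xx.
Initial data for w: w(x,0) = u(x,0) = 2sin(x). The boundary conditions carry over: w(0,τ) = w(π,τ) = 0.
Solve for w:
  Using separation of variables w = X(x)T(τ):
  Eigenfunctions: sin(nx), n = 1, 2, 3, ...
  General solution: w(x, τ) = Σ c_n sin(nx) exp(-2n² τ)
  Matching w(x,0) = 2sin(x) term by term: c_1=2.
Hence w(x,τ) = 2exp(-2τ)sin(x).
Transform back: u(x,τ) = exp(τ)w(x,τ).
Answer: u(x, τ) = 2exp(-τ)sin(x)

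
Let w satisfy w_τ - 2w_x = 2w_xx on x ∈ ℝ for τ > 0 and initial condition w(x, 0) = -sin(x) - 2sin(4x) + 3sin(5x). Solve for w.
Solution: Moving frame: η = x + 2τ, σ = τ, w = u(η,σ), so w_τ = u_σ + 2u_η and w_xx = u_ηη.
Hence w_τ - 2w_x = u_σ and the PDE becomes the heat equation u_σ = 2u_ηη on η ∈ ℝ.
Initial data: u(η,0) = w(η,0) = -sin(η) - 2sin(4η) + 3sin(5η). Each mode sin(nη) decays as exp(-2n²σ) on ℝ, so u(η,σ) = Σ c_n exp(-2n²σ) sin(nη) with c_1=-1, c_4=-2, c_5=3: u(η,σ) = -exp(-2σ)sin(η) - 2exp(-32σ)sin(4η) + 3exp(-50σ)sin(5η).
Substituting back: w(x,τ) = u(x + 2τ, τ).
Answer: w(x, τ) = -exp(-2τ)sin(x + 2τ) - 2exp(-32τ)sin(4x + 8τ) + 3exp(-50τ)sin(5x + 10τ)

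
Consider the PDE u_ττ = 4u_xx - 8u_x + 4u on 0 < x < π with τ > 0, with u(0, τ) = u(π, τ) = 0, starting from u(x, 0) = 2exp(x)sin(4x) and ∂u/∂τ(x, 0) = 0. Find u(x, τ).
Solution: Substitute u = exp(x)w, i.e. w = exp(-x)u.
By the product rule, u_x = exp(x)(w_x + w), u_xx = exp(x)(w_xx + 2w_x + w), u_ττ = exp(x)w_ττ.
Substituting into the PDE and dividing by exp(x): w_ττ = 4(w_xx + 2w_x + w) - 8(w_x + w) + 4w.
The lower-order terms cancel, leaving the standard wave equation w_ττ = 4w_xx.
Initial data for w: w(x,0) = exp(-x)u(x,0) = 2sin(4x); w_τ(x,0) = exp(-x)u_τ(x,0) = 0. The boundary conditions carry over: w(0,τ) = w(π,τ) = 0.
Solve for w:
  Using separation of variables w = X(x)T(τ):
  Eigenfunctions: sin(nx), n = 1, 2, 3, ...
  General solution: w(x, τ) = Σ [A_n cos(2n τ) + B_n sin(2n τ)] sin(nx)
  From w(x,0) = 2sin(4x): A_4=2. From w_τ(x,0) = 0: all B_n = 0.
Hence w(x,τ) = 2sin(4x)cos(8τ).
Transform back: u(x,τ) = exp(x)w(x,τ).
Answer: u(x, τ) = 2exp(x)sin(4x)cos(8τ)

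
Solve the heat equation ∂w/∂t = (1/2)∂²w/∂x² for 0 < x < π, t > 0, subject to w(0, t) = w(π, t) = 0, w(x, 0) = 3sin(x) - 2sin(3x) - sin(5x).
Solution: Using separation of variables w = X(x)T(t):
Eigenfunctions: sin(nx), n = 1, 2, 3, ...
General solution: w(x, t) = Σ c_n sin(nx) exp(-n² t/2)
Matching w(x,0) = 3sin(x) - 2sin(3x) - sin(5x) term by term: c_1=3, c_3=-2, c_5=-1.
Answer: w(x, t) = 3exp(-t/2)sin(x) - 2exp(-9t/2)sin(3x) - exp(-25t/2)sin(5x)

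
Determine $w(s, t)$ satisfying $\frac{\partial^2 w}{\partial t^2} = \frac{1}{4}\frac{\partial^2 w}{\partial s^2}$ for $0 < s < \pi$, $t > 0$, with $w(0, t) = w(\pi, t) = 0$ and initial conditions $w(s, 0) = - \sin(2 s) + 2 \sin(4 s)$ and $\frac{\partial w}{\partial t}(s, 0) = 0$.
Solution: Using separation of variables $w = X(s)T(t)$:
Eigenfunctions: $\sin(ns)$, $n = 1, 2, 3, \ldots$
General solution: $w(s, t) = \sum [A_n \cos(n t/2) + B_n \sin(n t/2)] \sin(ns)$
From $w(s,0) = - \sin(2 s) + 2 \sin(4 s)$: $A_2=-1, A_4=2$. From $w_t(s,0) = 0$: all $B_n = 0$.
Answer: $w(s, t) = - \sin(2 s) \cos(t) + 2 \sin(4 s) \cos(2 t)$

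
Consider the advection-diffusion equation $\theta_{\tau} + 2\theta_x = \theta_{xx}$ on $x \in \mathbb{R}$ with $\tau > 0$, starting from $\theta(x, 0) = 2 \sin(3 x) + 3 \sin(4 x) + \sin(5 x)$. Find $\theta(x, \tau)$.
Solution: Change to a moving frame: let $\eta = x - 2\tau$, $\sigma = \tau$ and write $\theta(x,\tau) = u(\eta,\sigma)$.
By the chain rule $\theta_{\tau} = u_{\sigma} - 2u_{\eta}$, $\theta_x = u_{\eta}$, $\theta_{xx} = u_{\eta\eta}$.
Then $\theta_{\tau} + 2\theta_x = u_{\sigma}$: the advection term cancels and the PDE becomes the heat equation $u_{\sigma} = u_{\eta\eta}$ on $\eta \in \mathbb{R}$.
Initial data: $u(\eta,0) = \theta(\eta,0) = 2 \sin(3 \eta) + 3 \sin(4 \eta) + \sin(5 \eta)$.
On $\eta \in \mathbb{R}$ each mode satisfies $(\sin(n\eta))'' = -n^2 \sin(n\eta)$, so $e^{-n^2\sigma} \sin(n\eta)$ solves the heat equation; by superposition $u(\eta,\sigma) = \sum c_n e^{-n^2\sigma} \sin(n\eta)$.
Reading off the coefficients: $c_3=2, c_4=3, c_5=1$, so $u(\eta,\sigma) = 2 e^{-9 \sigma} \sin(3 \eta) + 3 e^{-16 \sigma} \sin(4 \eta) + e^{-25 \sigma} \sin(5 \eta)$.
Substituting back $\eta = x - 2\tau$, $\sigma = \tau$: $\theta(x,\tau) = u(x - 2\tau, \tau)$.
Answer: $\theta(x, \tau) = -2 e^{-9 \tau} \sin(6 \tau - 3 x) - 3 e^{-16 \tau} \sin(8 \tau - 4 x) -  e^{-25 \tau} \sin(10 \tau - 5 x)$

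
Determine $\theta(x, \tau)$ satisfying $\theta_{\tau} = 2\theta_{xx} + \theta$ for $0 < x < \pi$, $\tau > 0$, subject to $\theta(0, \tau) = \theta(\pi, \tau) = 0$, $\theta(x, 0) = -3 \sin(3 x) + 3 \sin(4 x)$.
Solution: Substitute $\theta = e^{\tau}u$, i.e. $u = e^{-\tau}\theta$.
By the product rule, $\theta_{\tau} = e^{\tau}(u_{\tau} + u)$, $\theta_{xx} = e^{\tau}u_{xx}$.
Substituting into the PDE and dividing by $e^{\tau}$: $u_{\tau} + u = 2u_{xx} + u$.
The lower-order terms cancel, leaving the standard heat equation $u_{\tau} = 2u_{xx}$.
Initial data for $u$: $u(x,0) = \theta(x,0) = -3 \sin(3 x) + 3 \sin(4 x)$. The boundary conditions carry over: $u(0,\tau) = u(\pi,\tau) = 0$.
Solve for $u$:
  Using separation of variables $u = X(x)G(\tau)$:
  Eigenfunctions: $\sin(nx)$, $n = 1, 2, 3, \ldots$
  General solution: $u(x, \tau) = \sum c_n \sin(nx) e^{-2n^2 \tau}$
  Matching $u(x,0) = -3 \sin(3 x) + 3 \sin(4 x)$ term by term: $c_3=-3, c_4=3$.
Hence $u(x,\tau) = -3 e^{-18 \tau} \sin(3 x) + 3 e^{-32 \tau} \sin(4 x)$.
Transform back: $\theta(x,\tau) = e^{\tau}u(x,\tau)$.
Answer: $\theta(x, \tau) = -3 e^{-17 \tau} \sin(3 x) + 3 e^{-31 \tau} \sin(4 x)$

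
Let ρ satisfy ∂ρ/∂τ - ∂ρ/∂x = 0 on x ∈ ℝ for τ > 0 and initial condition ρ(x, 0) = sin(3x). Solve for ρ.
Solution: By characteristics (dx/dτ = -1), ρ(x,τ) = f(x + τ) with f = ρ(·, 0).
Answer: ρ(x, τ) = sin(3x + 3τ)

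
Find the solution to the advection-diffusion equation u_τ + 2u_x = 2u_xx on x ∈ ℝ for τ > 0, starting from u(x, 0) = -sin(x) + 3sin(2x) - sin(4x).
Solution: Change to a moving frame: let η = x - 2τ, σ = τ and write u(x,τ) = w(η,σ).
By the chain rule u_τ = w_σ - 2w_η, u_x = w_η, u_xx = w_ηη.
Then u_τ + 2u_x = w_σ: the advection term cancels and the PDE becomes the heat equation w_σ = 2w_ηη on η ∈ ℝ.
Initial data: w(η,0) = u(η,0) = -sin(η) + 3sin(2η) - sin(4η).
On η ∈ ℝ each mode satisfies (sin(nη))″ = -n² sin(nη), so exp(-2n²σ) sin(nη) solves the heat equation; by superposition w(η,σ) = Σ c_n exp(-2n²σ) sin(nη).
Reading off the coefficients: c_1=-1, c_2=3, c_4=-1, so w(η,σ) = -exp(-2σ)sin(η) + 3exp(-8σ)sin(2η) - exp(-32σ)sin(4η).
Substituting back η = x - 2τ, σ = τ: u(x,τ) = w(x - 2τ, τ).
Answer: u(x, τ) = -exp(-2τ)sin(x - 2τ) + 3exp(-8τ)sin(2x - 4τ) - exp(-32τ)sin(4x - 8τ)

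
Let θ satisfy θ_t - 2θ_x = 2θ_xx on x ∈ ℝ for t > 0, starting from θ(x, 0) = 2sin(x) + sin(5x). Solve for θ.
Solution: Moving frame: η = x + 2t, σ = t, θ = u(η,σ), so θ_t = u_σ + 2u_η and θ_xx = u_ηη.
Hence θ_t - 2θ_x = u_σ and the PDE becomes the heat equation u_σ = 2u_ηη on η ∈ ℝ.
Initial data: u(η,0) = θ(η,0) = 2sin(η) + sin(5η). Each mode sin(nη) decays as exp(-2n²σ) on ℝ, so u(η,σ) = Σ c_n exp(-2n²σ) sin(nη) with c_1=2, c_5=1: u(η,σ) = 2exp(-2σ)sin(η) + exp(-50σ)sin(5η).
Substituting back: θ(x,t) = u(x + 2t, t).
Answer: θ(x, t) = 2exp(-2t)sin(2t + x) + exp(-50t)sin(10t + 5x)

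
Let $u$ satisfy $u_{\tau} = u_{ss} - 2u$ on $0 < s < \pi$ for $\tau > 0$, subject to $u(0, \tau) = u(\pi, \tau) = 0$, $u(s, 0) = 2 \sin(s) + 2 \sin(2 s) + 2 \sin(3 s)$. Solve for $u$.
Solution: Substitute $u = e^{-2\tau}w$, i.e. $w = e^{2\tau}u$.
By the product rule, $u_{\tau} = e^{-2\tau}(w_{\tau} - 2w)$, $u_{ss} = e^{-2\tau}w_{ss}$.
Substituting into the PDE and dividing by $e^{-2\tau}$: $w_{\tau} - 2w = w_{ss} - 2w$.
The lower-order terms cancel, leaving the standard heat equation $w_{\tau} = w_{ss}$.
Initial data for $w$: $w(s,0) = u(s,0) = 2 \sin(s) + 2 \sin(2 s) + 2 \sin(3 s)$. The boundary conditions carry over: $w(0,\tau) = w(\pi,\tau) = 0$.
Solve for $w$:
  Using separation of variables $w = X(s)T(\tau)$:
  Eigenfunctions: $\sin(ns)$, $n = 1, 2, 3, \ldots$
  General solution: $w(s, \tau) = \sum c_n \sin(ns) e^{-n^2 \tau}$
  Matching $w(s,0) = 2 \sin(s) + 2 \sin(2 s) + 2 \sin(3 s)$ term by term: $c_1=2, c_2=2, c_3=2$.
Hence $w(s,\tau) = 2 e^{-\tau} \sin(s) + 2 e^{-4 \tau} \sin(2 s) + 2 e^{-9 \tau} \sin(3 s)$.
Transform back: $u(s,\tau) = e^{-2\tau}w(s,\tau)$.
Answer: $u(s, \tau) = 2 e^{-3 \tau} \sin(s) + 2 e^{-6 \tau} \sin(2 s) + 2 e^{-11 \tau} \sin(3 s)$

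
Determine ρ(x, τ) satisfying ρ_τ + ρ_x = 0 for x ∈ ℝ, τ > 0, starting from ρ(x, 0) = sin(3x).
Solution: By characteristics (dx/dτ = 1), ρ(x,τ) = f(x - τ) with f = ρ(·, 0).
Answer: ρ(x, τ) = sin(3x - 3τ)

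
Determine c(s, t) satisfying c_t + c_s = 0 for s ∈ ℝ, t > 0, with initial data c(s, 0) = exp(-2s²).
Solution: By characteristics (ds/dt = 1), c(s,t) = f(s - t) with f = c(·, 0).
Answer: c(s, t) = exp(-2(s - t)²)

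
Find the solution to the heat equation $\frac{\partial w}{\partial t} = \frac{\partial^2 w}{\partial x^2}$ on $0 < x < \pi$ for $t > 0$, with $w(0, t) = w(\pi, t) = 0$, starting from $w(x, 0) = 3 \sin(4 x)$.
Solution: Separating variables: $w = \sum c_n e^{-n^2t} \sin(nx)$. From $w(x,0) = 3 \sin(4 x)$: $c_4=3$.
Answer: $w(x, t) = 3 e^{-16 t} \sin(4 x)$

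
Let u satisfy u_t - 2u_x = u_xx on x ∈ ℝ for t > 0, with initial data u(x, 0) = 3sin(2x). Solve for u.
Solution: Moving frame: η = x + 2t, σ = t, u = w(η,σ), so u_t = w_σ + 2w_η and u_xx = w_ηη.
Hence u_t - 2u_x = w_σ and the PDE becomes the heat equation w_σ = w_ηη on η ∈ ℝ.
Initial data: w(η,0) = u(η,0) = 3sin(2η). Each mode sin(nη) decays as exp(-n²σ) on ℝ, so w(η,σ) = Σ c_n exp(-n²σ) sin(nη) with c_2=3: w(η,σ) = 3exp(-4σ)sin(2η).
Substituting back: u(x,t) = w(x + 2t, t).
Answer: u(x, t) = 3exp(-4t)sin(4t + 2x)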